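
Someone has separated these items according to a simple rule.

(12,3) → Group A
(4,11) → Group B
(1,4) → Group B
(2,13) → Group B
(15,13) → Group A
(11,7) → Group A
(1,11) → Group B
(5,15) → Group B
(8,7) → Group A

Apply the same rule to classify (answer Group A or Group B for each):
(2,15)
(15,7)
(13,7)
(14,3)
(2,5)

Group B, Group A, Group A, Group A, Group B

The distinguishing property — first > second — holds for all the 'Group A' cases and none of the 'Group B' cases.
Group B: (2,15), since 2 < 15.
Group A: (15,7), since 15 > 7.
Group A: (13,7), since 13 > 7.
Group A: (14,3), since 14 > 3.
Group B: (2,5), since 2 < 5.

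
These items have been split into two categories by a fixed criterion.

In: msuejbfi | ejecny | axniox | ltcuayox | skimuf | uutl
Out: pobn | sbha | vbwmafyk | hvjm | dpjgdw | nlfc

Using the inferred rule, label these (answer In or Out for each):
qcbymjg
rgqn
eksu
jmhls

'In' ⟺ has ≥ 2 vowels.
qcbymjg: Out (0 vowels).
rgqn: Out (0 vowels).
eksu: In (2 vowels).
jmhls: Out (0 vowels).

Out, Out, In, Out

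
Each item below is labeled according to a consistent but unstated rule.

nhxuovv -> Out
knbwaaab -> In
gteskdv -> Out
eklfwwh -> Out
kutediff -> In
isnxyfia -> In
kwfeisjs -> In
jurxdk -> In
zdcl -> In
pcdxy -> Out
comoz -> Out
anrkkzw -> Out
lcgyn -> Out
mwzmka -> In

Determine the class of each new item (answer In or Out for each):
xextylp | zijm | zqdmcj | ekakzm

The simplest hypothesis consistent with all the labels is: even length.
xextylp: Out (length 7). zijm: In (length 4). zqdmcj: In (length 6). ekakzm: In (length 6).

Out, In, In, In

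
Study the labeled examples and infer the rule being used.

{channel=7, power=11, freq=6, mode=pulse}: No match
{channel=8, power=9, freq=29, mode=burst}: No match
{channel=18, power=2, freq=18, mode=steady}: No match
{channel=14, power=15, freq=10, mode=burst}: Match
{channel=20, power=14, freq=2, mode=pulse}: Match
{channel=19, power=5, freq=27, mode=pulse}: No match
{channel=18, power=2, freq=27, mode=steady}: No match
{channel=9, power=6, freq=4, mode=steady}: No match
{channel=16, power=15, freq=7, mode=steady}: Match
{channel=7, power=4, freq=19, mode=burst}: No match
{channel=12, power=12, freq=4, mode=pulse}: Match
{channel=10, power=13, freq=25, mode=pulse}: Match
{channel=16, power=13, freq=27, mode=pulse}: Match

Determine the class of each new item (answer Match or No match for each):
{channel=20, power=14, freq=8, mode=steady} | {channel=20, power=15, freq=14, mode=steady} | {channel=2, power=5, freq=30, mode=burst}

Rule: power ≥ 12. This holds for each 'Match' example and fails for each 'No match' one.
{channel=20, power=14, freq=8, mode=steady}: Match (power = 14).
{channel=20, power=15, freq=14, mode=steady}: Match (power = 15).
{channel=2, power=5, freq=30, mode=burst}: No match (power = 5).

Match, Match, No match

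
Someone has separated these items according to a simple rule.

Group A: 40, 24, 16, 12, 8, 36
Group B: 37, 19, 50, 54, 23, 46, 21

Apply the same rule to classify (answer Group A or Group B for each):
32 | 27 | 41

Group A, Group B, Group B

The pattern is that an item is 'Group A' exactly when: multiple of 4.
32: Group A (32 = 4·8). 27: Group B (27 = 4·6 + 3). 41: Group B (41 = 4·10 + 1).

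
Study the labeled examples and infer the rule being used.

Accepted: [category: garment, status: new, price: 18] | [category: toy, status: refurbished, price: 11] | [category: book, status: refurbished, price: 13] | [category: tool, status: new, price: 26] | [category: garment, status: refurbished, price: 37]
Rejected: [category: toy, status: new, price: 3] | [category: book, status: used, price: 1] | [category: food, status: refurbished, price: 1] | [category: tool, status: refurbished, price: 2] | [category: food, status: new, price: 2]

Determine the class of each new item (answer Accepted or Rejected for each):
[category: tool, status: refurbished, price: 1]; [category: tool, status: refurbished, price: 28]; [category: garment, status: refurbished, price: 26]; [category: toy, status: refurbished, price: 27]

Rejected, Accepted, Accepted, Accepted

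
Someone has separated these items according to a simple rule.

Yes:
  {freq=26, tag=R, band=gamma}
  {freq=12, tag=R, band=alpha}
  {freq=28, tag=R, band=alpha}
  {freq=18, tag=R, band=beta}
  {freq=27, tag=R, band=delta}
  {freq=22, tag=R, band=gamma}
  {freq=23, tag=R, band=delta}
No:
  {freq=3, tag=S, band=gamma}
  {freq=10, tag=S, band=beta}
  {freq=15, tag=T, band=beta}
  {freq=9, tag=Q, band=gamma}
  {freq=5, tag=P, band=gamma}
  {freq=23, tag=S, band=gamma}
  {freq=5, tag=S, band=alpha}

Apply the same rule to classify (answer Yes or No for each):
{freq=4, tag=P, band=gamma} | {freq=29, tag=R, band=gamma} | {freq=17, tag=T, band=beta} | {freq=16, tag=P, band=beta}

Every 'Yes' example satisfies: tag is R. None of the 'No' examples do.

No, Yes, No, No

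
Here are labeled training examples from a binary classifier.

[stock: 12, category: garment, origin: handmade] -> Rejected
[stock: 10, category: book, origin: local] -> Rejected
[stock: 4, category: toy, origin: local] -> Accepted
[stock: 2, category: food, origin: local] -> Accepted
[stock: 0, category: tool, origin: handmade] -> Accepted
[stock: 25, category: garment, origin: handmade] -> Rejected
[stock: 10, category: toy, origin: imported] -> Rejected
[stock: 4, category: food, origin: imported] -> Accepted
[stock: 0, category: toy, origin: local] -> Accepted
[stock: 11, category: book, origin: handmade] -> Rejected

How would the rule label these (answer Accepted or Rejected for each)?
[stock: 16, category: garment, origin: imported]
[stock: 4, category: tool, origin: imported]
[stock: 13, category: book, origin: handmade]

Rejected, Accepted, Rejected

Rule: stock ≤ 4. This holds for each 'Accepted' example and fails for each 'Rejected' one.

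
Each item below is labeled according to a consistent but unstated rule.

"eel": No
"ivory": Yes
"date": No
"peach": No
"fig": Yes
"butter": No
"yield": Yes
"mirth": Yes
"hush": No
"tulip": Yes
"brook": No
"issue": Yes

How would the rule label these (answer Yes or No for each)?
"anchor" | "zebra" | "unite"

No, No, Yes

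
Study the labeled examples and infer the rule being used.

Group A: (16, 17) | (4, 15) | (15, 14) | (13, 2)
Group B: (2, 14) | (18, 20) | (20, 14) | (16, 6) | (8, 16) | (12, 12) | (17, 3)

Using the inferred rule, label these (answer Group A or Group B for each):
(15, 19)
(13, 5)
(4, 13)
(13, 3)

Group B, Group B, Group A, Group B

The common property of the 'Group A' items is: sum is odd. No 'Group B' item has it.
(15, 19): Group B (15+19 = 34).
(13, 5): Group B (13+5 = 18).
(4, 13): Group A (4+13 = 17).
(13, 3): Group B (13+3 = 16).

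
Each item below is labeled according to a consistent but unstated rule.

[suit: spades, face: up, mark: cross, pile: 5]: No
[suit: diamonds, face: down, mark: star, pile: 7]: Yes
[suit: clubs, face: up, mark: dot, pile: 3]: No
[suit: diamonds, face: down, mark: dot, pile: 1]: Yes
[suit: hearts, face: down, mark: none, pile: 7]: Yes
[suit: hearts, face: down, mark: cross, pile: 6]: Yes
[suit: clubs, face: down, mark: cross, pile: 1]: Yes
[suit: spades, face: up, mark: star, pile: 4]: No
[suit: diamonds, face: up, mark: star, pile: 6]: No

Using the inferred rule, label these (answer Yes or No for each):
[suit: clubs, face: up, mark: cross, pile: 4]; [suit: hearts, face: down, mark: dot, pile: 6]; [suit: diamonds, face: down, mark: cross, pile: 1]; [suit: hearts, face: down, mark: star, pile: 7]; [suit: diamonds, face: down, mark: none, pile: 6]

All 'Yes' examples share one property — face is down — and every 'No' example lacks it.
[suit: clubs, face: up, mark: cross, pile: 4]: face is up — does not fit, so No.
[suit: hearts, face: down, mark: dot, pile: 6]: face is down — passes, so Yes.
[suit: diamonds, face: down, mark: cross, pile: 1]: face is down — passes, so Yes.
[suit: hearts, face: down, mark: star, pile: 7]: face is down — passes, so Yes.
[suit: diamonds, face: down, mark: none, pile: 6]: face is down — passes, so Yes.

No, Yes, Yes, Yes, Yes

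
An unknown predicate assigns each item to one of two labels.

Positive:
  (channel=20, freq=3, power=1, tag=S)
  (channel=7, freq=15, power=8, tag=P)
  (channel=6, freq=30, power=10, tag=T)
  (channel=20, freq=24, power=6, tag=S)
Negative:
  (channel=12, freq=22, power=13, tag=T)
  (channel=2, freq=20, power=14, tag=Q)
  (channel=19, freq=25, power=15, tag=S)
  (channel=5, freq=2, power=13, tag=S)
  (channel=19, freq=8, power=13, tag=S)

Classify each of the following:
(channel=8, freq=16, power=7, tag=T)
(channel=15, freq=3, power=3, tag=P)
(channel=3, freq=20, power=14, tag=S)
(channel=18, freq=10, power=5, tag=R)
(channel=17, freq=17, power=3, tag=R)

The simplest hypothesis consistent with all the labels is: power ≤ 10.
(channel=8, freq=16, power=7, tag=T): Positive (power = 7). (channel=15, freq=3, power=3, tag=P): Positive (power = 3). (channel=3, freq=20, power=14, tag=S): Negative (power = 14). (channel=18, freq=10, power=5, tag=R): Positive (power = 5). (channel=17, freq=17, power=3, tag=R): Positive (power = 3).

Positive, Positive, Negative, Positive, Positive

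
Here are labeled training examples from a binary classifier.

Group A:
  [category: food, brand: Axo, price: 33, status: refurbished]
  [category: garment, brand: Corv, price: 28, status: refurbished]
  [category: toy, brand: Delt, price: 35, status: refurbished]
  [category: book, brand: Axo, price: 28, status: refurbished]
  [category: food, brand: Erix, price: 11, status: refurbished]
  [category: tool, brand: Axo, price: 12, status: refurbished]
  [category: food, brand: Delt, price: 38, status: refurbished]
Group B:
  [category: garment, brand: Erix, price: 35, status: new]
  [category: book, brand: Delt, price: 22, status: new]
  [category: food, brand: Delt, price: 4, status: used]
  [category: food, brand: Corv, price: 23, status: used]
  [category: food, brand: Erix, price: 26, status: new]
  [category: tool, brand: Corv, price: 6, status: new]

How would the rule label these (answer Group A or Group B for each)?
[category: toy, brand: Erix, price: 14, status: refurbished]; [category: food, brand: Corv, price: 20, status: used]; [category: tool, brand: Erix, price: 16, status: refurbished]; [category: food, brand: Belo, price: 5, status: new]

Checking candidate rules against both groups, what survives is: status is refurbished.
[category: toy, brand: Erix, price: 14, status: refurbished]: status is refurbished — qualifies, so Group A. [category: food, brand: Corv, price: 20, status: used]: status is used — does not fit, so Group B. [category: tool, brand: Erix, price: 16, status: refurbished]: status is refurbished — qualifies, so Group A. [category: food, brand: Belo, price: 5, status: new]: status is new — does not fit, so Group B.

Group A, Group B, Group A, Group B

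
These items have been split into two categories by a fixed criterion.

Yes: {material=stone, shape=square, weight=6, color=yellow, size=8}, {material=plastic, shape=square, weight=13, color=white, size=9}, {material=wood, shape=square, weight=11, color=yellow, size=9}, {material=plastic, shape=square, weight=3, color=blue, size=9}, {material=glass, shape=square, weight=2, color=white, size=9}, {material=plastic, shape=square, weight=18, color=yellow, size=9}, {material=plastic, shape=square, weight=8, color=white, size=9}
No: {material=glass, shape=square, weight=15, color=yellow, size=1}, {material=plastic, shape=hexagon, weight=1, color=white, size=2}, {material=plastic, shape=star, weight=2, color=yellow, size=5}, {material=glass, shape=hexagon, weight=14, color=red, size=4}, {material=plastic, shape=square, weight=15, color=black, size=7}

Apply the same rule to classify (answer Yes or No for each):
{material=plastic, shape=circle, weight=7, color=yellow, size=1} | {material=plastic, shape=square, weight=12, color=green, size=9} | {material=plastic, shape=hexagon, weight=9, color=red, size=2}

No, Yes, No

A rule that fits every label: size ≥ 8 — true of each 'Yes' example, false of each 'No' one.
{material=plastic, shape=circle, weight=7, color=yellow, size=1} → size = 1 → No. {material=plastic, shape=square, weight=12, color=green, size=9} → size = 9 → Yes. {material=plastic, shape=hexagon, weight=9, color=red, size=2} → size = 2 → No.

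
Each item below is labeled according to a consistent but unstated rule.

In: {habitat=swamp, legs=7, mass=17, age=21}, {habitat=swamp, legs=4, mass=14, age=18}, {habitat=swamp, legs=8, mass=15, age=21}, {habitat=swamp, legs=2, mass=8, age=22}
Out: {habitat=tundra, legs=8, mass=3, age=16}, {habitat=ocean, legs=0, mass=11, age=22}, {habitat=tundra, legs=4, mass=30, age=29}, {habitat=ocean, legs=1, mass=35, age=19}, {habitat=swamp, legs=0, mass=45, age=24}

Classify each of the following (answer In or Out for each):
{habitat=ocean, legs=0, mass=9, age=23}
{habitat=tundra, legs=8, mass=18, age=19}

Out, Out

'In' ⟺ habitat is swamp AND age ≤ 22.
Out: {habitat=ocean, legs=0, mass=9, age=23}, since habitat is ocean, age = 23. Out: {habitat=tundra, legs=8, mass=18, age=19}, since habitat is tundra, age = 19.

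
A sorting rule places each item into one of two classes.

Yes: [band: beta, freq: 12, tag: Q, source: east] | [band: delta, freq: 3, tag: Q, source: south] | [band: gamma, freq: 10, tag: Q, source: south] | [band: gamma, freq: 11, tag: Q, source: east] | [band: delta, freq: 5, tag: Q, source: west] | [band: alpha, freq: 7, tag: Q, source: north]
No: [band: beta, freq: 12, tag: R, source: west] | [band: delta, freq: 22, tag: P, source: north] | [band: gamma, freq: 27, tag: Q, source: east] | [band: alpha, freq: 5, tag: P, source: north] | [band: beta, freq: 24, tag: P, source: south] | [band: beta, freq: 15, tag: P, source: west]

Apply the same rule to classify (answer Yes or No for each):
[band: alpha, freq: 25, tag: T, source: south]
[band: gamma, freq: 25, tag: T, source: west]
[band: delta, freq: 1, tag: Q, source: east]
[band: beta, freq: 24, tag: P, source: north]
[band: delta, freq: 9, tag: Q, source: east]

No, No, Yes, No, Yes

All 'Yes' examples share one property — tag is Q AND freq ≤ 12 — and every 'No' example lacks it.
[band: alpha, freq: 25, tag: T, source: south] — tag is T, freq = 25, hence No. [band: gamma, freq: 25, tag: T, source: west] — tag is T, freq = 25, hence No. [band: delta, freq: 1, tag: Q, source: east] — tag is Q, freq = 1, hence Yes. [band: beta, freq: 24, tag: P, source: north] — tag is P, freq = 24, hence No. [band: delta, freq: 9, tag: Q, source: east] — tag is Q, freq = 9, hence Yes.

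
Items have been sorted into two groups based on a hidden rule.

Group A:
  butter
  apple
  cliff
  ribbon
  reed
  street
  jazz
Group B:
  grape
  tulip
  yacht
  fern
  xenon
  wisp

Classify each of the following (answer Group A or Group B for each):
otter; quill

Group A, Group A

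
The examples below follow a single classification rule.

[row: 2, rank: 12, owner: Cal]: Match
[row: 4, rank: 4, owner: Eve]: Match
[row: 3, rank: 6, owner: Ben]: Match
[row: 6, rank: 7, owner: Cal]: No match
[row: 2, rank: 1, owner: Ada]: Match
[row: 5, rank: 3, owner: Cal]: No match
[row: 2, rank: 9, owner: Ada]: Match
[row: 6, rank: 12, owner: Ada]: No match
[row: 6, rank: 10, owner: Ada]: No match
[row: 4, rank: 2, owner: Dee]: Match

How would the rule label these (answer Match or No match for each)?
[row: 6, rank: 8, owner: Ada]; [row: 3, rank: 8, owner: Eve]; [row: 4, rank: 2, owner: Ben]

The common property of the 'Match' items is: row ≤ 4. No 'No match' item has it.
[row: 6, rank: 8, owner: Ada]: row = 6 — fails this test, so No match.
[row: 3, rank: 8, owner: Eve]: row = 3 — qualifies, so Match.
[row: 4, rank: 2, owner: Ben]: row = 4 — qualifies, so Match.

No match, Match, Match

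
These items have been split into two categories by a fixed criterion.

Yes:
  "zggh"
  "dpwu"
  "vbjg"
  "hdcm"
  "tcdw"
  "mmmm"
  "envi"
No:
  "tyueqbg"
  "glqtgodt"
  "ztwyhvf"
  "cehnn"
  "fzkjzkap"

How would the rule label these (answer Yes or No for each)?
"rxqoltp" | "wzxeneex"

Every 'Yes' example satisfies: length 4. None of the 'No' examples do.
"rxqoltp": No (length 7).
"wzxeneex": No (length 8).

No, No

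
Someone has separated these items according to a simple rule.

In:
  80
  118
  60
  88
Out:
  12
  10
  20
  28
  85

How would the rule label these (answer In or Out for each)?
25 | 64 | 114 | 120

All 'In' examples share one property — even AND at least 60 — and every 'Out' example lacks it.
25 — 25 is odd, 25 < 60, hence Out.
64 — 64 is even, 64 ≥ 60, hence In.
114 — 114 is even, 114 ≥ 60, hence In.
120 — 120 is even, 120 ≥ 60, hence In.

Out, In, In, In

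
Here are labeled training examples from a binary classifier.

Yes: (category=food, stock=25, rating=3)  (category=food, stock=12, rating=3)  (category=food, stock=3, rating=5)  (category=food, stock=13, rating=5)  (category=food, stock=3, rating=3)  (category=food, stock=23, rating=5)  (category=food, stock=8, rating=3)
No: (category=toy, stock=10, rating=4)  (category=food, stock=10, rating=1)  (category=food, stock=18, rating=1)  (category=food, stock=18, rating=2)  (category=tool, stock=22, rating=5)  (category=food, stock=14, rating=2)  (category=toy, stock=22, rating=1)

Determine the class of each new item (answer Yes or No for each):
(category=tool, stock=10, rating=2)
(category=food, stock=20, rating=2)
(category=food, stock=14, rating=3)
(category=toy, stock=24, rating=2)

No, No, Yes, No

Rule: category is food AND rating ≥ 3. This holds for each 'Yes' example and fails for each 'No' one.
No: (category=tool, stock=10, rating=2), since category is tool, rating = 2.
No: (category=food, stock=20, rating=2), since category is food, rating = 2.
Yes: (category=food, stock=14, rating=3), since category is food, rating = 3.
No: (category=toy, stock=24, rating=2), since category is toy, rating = 2.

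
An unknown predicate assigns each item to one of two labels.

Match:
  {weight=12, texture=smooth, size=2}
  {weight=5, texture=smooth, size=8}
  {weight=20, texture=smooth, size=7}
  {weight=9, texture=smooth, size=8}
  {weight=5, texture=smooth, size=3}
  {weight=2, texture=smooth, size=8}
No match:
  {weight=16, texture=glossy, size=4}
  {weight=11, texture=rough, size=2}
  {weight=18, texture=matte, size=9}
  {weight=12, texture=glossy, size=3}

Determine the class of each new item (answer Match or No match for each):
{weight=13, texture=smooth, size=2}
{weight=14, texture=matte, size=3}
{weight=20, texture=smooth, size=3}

Match, No match, Match

The simplest hypothesis consistent with all the labels is: texture is smooth.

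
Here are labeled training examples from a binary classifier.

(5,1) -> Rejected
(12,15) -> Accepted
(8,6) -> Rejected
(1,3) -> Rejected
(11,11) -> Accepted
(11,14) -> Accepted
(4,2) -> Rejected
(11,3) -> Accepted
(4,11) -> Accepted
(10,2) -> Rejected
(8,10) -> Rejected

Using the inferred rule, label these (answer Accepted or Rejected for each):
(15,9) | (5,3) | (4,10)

Accepted, Rejected, Rejected

Every 'Accepted' example satisfies: max ≥ 11. None of the 'Rejected' examples do.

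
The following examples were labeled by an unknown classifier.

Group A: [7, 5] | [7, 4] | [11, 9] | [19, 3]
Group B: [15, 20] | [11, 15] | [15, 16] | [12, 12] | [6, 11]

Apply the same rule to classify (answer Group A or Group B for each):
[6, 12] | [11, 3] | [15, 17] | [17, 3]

All 'Group A' examples share one property — first > second — and every 'Group B' example lacks it.

Group B, Group A, Group B, Group A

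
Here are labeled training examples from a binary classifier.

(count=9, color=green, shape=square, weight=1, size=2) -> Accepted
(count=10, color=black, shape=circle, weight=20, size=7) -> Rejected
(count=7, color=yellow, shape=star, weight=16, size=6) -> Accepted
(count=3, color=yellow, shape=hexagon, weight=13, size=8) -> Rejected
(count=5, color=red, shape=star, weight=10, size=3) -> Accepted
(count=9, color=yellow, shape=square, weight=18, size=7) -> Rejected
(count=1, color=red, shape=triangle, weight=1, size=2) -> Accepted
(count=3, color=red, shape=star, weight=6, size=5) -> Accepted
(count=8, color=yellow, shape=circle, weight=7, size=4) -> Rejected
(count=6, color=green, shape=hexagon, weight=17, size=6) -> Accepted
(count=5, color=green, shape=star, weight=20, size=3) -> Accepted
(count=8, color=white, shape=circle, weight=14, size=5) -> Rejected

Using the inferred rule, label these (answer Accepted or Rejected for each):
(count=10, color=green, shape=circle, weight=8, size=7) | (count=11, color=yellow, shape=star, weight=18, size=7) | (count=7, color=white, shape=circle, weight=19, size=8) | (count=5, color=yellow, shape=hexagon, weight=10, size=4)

Rejected, Rejected, Rejected, Accepted

The simplest hypothesis consistent with all the labels is: size ≤ 6 AND count ≠ 8.
Rejected: (count=10, color=green, shape=circle, weight=8, size=7), since size = 7, count = 10.
Rejected: (count=11, color=yellow, shape=star, weight=18, size=7), since size = 7, count = 11.
Rejected: (count=7, color=white, shape=circle, weight=19, size=8), since size = 8, count = 7.
Accepted: (count=5, color=yellow, shape=hexagon, weight=10, size=4), since size = 4, count = 5.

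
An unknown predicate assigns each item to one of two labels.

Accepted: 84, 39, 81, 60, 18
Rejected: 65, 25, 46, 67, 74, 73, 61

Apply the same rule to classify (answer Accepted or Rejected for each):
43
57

Comparing the two groups points to one rule — multiple of 3.
43: 43 = 3·14 + 1, does not pass → Rejected. 57: 57 = 3·19, fits → Accepted.

Rejected, Accepted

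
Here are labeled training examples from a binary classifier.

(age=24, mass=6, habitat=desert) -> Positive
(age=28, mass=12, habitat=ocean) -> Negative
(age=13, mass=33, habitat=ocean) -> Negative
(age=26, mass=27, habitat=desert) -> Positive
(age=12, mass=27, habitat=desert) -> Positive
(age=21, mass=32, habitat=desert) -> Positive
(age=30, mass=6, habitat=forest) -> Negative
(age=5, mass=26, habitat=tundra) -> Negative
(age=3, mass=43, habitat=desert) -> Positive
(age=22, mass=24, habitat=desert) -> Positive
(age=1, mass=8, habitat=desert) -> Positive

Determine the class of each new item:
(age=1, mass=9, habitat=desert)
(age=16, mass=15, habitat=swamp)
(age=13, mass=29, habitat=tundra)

Positive, Negative, Negative

One predicate separates the groups cleanly: habitat is desert.
(age=1, mass=9, habitat=desert): habitat is desert — passes, so Positive. (age=16, mass=15, habitat=swamp): habitat is swamp — fails the rule, so Negative. (age=13, mass=29, habitat=tundra): habitat is tundra — fails the rule, so Negative.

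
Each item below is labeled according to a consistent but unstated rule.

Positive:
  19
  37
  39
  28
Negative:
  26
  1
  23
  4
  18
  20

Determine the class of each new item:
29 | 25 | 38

Positive, Negative, Positive

'Positive' ⟺ digit sum ≥ 10.
Positive: 29, since digit sum 2+9 = 11.
Negative: 25, since digit sum 2+5 = 7.
Positive: 38, since digit sum 3+8 = 11.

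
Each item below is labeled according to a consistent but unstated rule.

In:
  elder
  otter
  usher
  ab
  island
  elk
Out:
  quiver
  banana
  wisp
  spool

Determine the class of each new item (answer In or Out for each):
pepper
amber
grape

Out, In, Out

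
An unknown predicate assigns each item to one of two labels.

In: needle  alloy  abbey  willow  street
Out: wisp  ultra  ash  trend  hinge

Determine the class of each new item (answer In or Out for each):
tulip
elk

A rule that fits every label: has a double letter — true of each 'In' example, false of each 'Out' one.
tulip: no doubled letter — does not fit, so Out. elk: no doubled letter — does not fit, so Out.

Out, Out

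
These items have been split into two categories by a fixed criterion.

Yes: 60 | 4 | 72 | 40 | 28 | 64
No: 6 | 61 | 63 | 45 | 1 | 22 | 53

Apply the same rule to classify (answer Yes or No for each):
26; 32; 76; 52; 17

The common property of the 'Yes' items is: multiple of 4. No 'No' item has it.

No, Yes, Yes, Yes, No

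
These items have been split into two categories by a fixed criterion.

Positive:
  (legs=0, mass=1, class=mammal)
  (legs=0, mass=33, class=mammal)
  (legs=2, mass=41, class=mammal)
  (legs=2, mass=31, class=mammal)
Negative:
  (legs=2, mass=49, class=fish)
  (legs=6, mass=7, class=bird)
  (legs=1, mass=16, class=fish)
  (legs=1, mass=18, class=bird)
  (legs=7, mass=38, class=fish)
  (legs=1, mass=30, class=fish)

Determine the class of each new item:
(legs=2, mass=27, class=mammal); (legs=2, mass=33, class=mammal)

Positive, Positive

All 'Positive' examples share one property — class is mammal — and every 'Negative' example lacks it.
(legs=2, mass=27, class=mammal) → class is mammal → Positive. (legs=2, mass=33, class=mammal) → class is mammal → Positive.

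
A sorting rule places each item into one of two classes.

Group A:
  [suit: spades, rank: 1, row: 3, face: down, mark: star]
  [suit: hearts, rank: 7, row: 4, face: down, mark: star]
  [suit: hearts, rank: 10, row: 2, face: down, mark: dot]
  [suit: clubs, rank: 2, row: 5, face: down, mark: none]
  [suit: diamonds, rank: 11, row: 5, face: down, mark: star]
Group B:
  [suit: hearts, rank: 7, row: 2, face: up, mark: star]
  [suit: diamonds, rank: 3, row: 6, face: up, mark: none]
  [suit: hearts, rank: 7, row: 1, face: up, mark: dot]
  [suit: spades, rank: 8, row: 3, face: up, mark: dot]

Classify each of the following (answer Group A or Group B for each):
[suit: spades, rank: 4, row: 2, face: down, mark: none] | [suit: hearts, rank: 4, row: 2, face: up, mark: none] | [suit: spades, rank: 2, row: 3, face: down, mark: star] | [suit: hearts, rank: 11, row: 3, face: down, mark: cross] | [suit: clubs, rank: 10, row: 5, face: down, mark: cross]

Group A, Group B, Group A, Group A, Group A

The simplest hypothesis consistent with all the labels is: face is down.
[suit: spades, rank: 4, row: 2, face: down, mark: none]: face is down — checks out, so Group A.
[suit: hearts, rank: 4, row: 2, face: up, mark: none]: face is up — does not satisfy this, so Group B.
[suit: spades, rank: 2, row: 3, face: down, mark: star]: face is down — checks out, so Group A.
[suit: hearts, rank: 11, row: 3, face: down, mark: cross]: face is down — checks out, so Group A.
[suit: clubs, rank: 10, row: 5, face: down, mark: cross]: face is down — checks out, so Group A.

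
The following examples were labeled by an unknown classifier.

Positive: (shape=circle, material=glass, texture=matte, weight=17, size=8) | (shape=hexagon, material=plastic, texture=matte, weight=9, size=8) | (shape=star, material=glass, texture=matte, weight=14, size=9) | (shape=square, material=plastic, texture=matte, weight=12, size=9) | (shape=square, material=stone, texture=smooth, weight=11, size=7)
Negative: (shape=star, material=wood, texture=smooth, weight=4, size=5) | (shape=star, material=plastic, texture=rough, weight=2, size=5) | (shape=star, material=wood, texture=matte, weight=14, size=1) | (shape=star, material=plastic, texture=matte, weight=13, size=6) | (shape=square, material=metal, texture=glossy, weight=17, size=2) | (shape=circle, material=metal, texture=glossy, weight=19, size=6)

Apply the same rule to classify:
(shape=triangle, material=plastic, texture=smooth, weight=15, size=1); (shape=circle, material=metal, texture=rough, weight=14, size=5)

A rule that fits every label: size ≥ 7 — true of each 'Positive' example, false of each 'Negative' one.
(shape=triangle, material=plastic, texture=smooth, weight=15, size=1): size = 1 — does not satisfy this, so Negative.
(shape=circle, material=metal, texture=rough, weight=14, size=5): size = 5 — does not satisfy this, so Negative.

Negative, Negative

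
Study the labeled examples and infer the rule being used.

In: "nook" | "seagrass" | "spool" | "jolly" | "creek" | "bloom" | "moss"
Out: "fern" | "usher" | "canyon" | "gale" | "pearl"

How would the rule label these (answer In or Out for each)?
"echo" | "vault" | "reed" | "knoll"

Comparing the two groups points to one rule — has a double letter.
Out: "echo", since no doubled letter.
Out: "vault", since no doubled letter.
In: "reed", since 'ee' doubled.
In: "knoll", since 'll' doubled.

Out, Out, In, In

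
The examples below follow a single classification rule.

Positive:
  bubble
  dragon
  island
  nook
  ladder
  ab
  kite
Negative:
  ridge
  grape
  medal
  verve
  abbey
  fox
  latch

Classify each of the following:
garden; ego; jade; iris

Every 'Positive' example satisfies: even length. None of the 'Negative' examples do.

Positive, Negative, Positive, Positive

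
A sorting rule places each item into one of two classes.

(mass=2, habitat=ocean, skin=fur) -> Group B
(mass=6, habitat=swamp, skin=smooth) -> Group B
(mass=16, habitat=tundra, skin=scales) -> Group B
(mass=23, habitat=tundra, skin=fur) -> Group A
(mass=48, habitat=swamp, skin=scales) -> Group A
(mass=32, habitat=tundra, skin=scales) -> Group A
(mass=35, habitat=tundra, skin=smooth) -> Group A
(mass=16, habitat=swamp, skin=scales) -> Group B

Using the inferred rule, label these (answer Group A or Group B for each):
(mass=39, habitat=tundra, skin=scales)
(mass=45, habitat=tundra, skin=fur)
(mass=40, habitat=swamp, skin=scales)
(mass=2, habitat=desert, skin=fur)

Group A, Group A, Group A, Group B

The distinguishing property — mass ≥ 23 — holds for all the 'Group A' cases and none of the 'Group B' cases.
(mass=39, habitat=tundra, skin=scales) → mass = 39 → Group A. (mass=45, habitat=tundra, skin=fur) → mass = 45 → Group A. (mass=40, habitat=swamp, skin=scales) → mass = 40 → Group A. (mass=2, habitat=desert, skin=fur) → mass = 2 → Group B.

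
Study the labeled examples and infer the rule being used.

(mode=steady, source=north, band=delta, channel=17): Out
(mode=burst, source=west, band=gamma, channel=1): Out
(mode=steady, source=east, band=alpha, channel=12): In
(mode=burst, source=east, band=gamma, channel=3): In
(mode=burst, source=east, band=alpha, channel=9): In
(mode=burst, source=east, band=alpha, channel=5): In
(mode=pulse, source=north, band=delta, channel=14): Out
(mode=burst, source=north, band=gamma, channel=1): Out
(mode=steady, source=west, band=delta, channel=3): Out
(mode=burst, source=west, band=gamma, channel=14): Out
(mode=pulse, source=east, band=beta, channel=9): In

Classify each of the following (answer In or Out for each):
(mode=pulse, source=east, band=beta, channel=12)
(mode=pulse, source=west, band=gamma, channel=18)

Rule: source is east. This holds for each 'In' example and fails for each 'Out' one.
(mode=pulse, source=east, band=beta, channel=12) → source is east → In. (mode=pulse, source=west, band=gamma, channel=18) → source is west → Out.

In, Out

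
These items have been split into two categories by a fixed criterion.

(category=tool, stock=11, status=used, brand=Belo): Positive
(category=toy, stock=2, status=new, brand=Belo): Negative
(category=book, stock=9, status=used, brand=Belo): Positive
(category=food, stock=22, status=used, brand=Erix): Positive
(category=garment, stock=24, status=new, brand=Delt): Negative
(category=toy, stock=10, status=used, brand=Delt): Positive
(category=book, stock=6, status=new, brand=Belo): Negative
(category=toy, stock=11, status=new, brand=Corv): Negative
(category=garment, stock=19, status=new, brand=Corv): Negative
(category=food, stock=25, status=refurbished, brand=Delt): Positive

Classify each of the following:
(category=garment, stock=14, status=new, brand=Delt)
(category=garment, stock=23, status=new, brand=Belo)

One predicate separates the groups cleanly: status is not new.
(category=garment, stock=14, status=new, brand=Delt) — status is new, hence Negative.
(category=garment, stock=23, status=new, brand=Belo) — status is new, hence Negative.

Negative, Negative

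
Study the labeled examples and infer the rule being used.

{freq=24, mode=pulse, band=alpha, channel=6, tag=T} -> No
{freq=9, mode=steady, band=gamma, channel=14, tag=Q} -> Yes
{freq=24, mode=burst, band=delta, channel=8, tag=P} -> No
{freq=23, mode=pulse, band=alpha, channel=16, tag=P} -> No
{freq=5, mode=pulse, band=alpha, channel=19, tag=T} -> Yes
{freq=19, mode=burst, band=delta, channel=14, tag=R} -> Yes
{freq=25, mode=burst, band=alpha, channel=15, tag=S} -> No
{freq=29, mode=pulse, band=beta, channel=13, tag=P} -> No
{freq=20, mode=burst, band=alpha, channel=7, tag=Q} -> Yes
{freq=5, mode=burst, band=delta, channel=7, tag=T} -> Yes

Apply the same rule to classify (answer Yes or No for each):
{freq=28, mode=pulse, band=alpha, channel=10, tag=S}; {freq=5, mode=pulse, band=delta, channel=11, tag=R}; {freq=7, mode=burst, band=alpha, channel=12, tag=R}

No, Yes, Yes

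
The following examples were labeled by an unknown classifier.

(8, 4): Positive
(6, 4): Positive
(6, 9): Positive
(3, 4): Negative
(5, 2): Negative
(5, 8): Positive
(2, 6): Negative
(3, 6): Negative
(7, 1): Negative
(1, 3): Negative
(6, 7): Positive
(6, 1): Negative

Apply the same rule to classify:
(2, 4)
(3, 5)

Negative, Negative

The rule appears to be: sum ≥ 10.
Negative: (2, 4), since 2+4 = 6. Negative: (3, 5), since 3+5 = 8.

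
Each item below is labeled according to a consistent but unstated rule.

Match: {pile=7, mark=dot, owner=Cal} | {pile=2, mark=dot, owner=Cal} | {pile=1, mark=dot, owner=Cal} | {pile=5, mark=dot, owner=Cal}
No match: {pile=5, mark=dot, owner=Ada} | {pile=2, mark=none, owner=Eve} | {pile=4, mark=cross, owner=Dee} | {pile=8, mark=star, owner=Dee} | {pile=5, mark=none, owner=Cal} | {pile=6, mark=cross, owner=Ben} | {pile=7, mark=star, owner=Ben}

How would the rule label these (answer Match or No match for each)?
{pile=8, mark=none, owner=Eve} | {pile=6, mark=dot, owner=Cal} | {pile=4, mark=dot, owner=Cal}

No match, Match, Match

One predicate separates the groups cleanly: owner is Cal AND mark is dot.
{pile=8, mark=none, owner=Eve}: owner is Eve, mark is none, does not pass → No match. {pile=6, mark=dot, owner=Cal}: owner is Cal, mark is dot, passes → Match. {pile=4, mark=dot, owner=Cal}: owner is Cal, mark is dot, passes → Match.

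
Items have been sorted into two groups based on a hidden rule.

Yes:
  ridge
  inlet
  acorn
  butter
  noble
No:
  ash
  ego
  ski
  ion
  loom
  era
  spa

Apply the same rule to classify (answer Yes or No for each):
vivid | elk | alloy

The simplest hypothesis consistent with all the labels is: length ≥ 5.
vivid — length 5, hence Yes.
elk — length 3, hence No.
alloy — length 5, hence Yes.

Yes, No, Yes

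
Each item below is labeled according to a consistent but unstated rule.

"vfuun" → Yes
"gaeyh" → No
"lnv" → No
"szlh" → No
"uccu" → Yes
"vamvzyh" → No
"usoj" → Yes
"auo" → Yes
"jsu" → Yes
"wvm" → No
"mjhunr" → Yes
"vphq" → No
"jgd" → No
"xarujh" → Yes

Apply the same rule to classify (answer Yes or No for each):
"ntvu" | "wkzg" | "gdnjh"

Yes, No, No

Looking at the examples, the only property every 'Yes' case has and every 'No' case lacks is: contains 'u'.
"ntvu": Yes (has 'u').
"wkzg": No (no 'u').
"gdnjh": No (no 'u').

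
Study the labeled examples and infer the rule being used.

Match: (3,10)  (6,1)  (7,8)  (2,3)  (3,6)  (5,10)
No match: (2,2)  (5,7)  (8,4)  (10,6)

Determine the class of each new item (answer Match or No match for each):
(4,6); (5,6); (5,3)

The rule appears to be: sum is odd.

No match, Match, No match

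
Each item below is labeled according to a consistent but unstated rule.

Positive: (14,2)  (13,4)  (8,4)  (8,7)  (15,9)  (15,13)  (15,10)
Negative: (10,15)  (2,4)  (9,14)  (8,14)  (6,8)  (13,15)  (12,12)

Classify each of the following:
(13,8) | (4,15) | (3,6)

Checking candidate rules against both groups, what survives is: first > second.

Positive, Negative, Negative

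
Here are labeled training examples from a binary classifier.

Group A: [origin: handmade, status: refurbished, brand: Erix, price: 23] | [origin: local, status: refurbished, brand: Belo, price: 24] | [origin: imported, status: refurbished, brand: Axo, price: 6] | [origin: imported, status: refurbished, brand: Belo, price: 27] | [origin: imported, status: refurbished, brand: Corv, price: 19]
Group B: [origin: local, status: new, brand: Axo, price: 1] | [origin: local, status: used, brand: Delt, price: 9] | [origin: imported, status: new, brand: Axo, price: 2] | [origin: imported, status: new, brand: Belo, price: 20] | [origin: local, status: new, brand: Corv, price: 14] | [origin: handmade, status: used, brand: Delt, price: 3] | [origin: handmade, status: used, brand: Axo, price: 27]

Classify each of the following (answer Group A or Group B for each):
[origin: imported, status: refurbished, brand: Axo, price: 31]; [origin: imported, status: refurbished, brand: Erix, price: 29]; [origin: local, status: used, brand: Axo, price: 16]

Group A, Group A, Group B

The classifier is using: status is refurbished.
[origin: imported, status: refurbished, brand: Axo, price: 31] → status is refurbished → Group A. [origin: imported, status: refurbished, brand: Erix, price: 29] → status is refurbished → Group A. [origin: local, status: used, brand: Axo, price: 16] → status is used → Group B.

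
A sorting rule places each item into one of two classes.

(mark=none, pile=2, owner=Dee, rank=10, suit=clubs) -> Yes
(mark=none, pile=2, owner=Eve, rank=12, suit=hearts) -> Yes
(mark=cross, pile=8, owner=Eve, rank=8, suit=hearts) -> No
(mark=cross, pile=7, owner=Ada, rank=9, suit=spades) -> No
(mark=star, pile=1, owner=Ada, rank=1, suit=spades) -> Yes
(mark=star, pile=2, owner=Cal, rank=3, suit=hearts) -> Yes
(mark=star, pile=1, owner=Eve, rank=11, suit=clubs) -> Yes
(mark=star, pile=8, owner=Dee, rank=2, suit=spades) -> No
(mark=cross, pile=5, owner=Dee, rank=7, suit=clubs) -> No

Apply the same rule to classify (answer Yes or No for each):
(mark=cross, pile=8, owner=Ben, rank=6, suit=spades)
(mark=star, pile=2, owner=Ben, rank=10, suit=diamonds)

No, Yes

The pattern is that an item is 'Yes' exactly when: pile ≤ 2.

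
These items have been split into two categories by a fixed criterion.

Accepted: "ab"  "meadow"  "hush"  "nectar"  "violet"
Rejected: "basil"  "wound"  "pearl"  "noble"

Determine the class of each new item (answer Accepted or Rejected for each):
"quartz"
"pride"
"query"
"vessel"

The rule appears to be: even length.
"quartz" — length 6, hence Accepted. "pride" — length 5, hence Rejected. "query" — length 5, hence Rejected. "vessel" — length 6, hence Accepted.

Accepted, Rejected, Rejected, Accepted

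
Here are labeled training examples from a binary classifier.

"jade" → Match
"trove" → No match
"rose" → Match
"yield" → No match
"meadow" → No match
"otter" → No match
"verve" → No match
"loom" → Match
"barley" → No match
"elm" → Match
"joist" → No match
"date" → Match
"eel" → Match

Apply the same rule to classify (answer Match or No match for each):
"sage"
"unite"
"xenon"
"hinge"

Match, No match, No match, No match

All 'Match' examples share one property — length ≤ 4 — and every 'No match' example lacks it.
Match: "sage", since length 4. No match: "unite", since length 5. No match: "xenon", since length 5. No match: "hinge", since length 5.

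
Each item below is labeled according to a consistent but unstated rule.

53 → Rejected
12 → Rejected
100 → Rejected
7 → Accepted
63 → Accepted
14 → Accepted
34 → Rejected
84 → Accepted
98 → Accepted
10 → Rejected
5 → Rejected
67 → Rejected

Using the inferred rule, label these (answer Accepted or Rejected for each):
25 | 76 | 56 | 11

Rejected, Rejected, Accepted, Rejected

Checking candidate rules against both groups, what survives is: multiple of 7.
25 → 25 = 7·3 + 4 → Rejected. 76 → 76 = 7·10 + 6 → Rejected. 56 → 56 = 7·8 → Accepted. 11 → 11 = 7·1 + 4 → Rejected.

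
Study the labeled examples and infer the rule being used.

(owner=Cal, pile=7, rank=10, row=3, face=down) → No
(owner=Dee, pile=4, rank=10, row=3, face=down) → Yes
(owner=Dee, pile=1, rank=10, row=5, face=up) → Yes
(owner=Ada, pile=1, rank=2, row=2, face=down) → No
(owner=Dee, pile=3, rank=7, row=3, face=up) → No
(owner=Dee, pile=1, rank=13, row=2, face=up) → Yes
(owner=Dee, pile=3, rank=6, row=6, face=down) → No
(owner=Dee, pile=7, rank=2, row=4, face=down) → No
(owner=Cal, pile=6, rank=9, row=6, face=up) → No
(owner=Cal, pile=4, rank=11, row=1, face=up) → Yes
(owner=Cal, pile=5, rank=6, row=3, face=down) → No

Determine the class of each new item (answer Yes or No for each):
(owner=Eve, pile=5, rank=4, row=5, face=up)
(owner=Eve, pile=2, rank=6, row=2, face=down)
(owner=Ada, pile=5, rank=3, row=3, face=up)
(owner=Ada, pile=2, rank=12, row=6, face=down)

The classifier is using: pile ≤ 4 AND rank ≥ 9.
(owner=Eve, pile=5, rank=4, row=5, face=up): No (pile = 5, rank = 4).
(owner=Eve, pile=2, rank=6, row=2, face=down): No (pile = 2, rank = 6).
(owner=Ada, pile=5, rank=3, row=3, face=up): No (pile = 5, rank = 3).
(owner=Ada, pile=2, rank=12, row=6, face=down): Yes (pile = 2, rank = 12).

No, No, No, Yes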